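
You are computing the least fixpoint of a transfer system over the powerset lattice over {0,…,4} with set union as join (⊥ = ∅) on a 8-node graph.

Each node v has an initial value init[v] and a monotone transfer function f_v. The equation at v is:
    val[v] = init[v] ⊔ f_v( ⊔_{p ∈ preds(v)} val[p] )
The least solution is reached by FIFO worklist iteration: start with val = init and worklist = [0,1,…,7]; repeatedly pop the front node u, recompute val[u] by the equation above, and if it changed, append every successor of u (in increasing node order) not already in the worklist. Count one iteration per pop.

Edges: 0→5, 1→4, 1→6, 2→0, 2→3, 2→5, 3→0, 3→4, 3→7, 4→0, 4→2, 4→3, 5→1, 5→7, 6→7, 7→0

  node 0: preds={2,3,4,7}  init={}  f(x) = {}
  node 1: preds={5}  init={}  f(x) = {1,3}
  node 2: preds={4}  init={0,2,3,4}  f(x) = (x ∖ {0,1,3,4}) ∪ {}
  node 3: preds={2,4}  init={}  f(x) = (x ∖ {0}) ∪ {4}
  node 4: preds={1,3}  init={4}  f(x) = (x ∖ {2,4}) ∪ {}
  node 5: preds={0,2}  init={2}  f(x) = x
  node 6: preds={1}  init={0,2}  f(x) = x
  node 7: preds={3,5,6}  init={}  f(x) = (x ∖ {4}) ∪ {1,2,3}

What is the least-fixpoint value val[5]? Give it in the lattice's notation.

{0,2,3,4}

Worklist (15 pops):
  #1 pop 0: in={0,2,3,4} → {} (no change)
  #2 pop 1: in={2} → {1,3} (was {}); enqueue []
  #3 pop 2: in={4} → {0,2,3,4} (no change)
  #4 pop 3: in={0,2,3,4} → {2,3,4} (was {}); enqueue [0]
  #5 pop 4: in={1,2,3,4} → {1,3,4} (was {4}); enqueue [2,3]
  #6 pop 5: in={0,2,3,4} → {0,2,3,4} (was {2}); enqueue [1]
  #7 pop 6: in={1,3} → {0,1,2,3} (was {0,2}); enqueue []
  #8 pop 7: in={0,1,2,3,4} → {0,1,2,3} (was {}); enqueue []
  #9 pop 0: in={0,1,2,3,4} → {} (no change)
  #10 pop 2: in={1,3,4} → {0,2,3,4} (no change)
  #11 pop 3: in={0,1,2,3,4} → {1,2,3,4} (was {2,3,4}); enqueue [0,4,7]
  #12 pop 1: in={0,2,3,4} → {1,3} (no change)
  #13 pop 0: in={0,1,2,3,4} → {} (no change)
  #14 pop 4: in={1,2,3,4} → {1,3,4} (no change)
  #15 pop 7: in={0,1,2,3,4} → {0,1,2,3} (no change)

Fixpoint:
  val[0] = {}
  val[1] = {1,3}
  val[2] = {0,2,3,4}
  val[3] = {1,2,3,4}
  val[4] = {1,3,4}
  val[5] = {0,2,3,4}
  val[6] = {0,1,2,3}
  val[7] = {0,1,2,3}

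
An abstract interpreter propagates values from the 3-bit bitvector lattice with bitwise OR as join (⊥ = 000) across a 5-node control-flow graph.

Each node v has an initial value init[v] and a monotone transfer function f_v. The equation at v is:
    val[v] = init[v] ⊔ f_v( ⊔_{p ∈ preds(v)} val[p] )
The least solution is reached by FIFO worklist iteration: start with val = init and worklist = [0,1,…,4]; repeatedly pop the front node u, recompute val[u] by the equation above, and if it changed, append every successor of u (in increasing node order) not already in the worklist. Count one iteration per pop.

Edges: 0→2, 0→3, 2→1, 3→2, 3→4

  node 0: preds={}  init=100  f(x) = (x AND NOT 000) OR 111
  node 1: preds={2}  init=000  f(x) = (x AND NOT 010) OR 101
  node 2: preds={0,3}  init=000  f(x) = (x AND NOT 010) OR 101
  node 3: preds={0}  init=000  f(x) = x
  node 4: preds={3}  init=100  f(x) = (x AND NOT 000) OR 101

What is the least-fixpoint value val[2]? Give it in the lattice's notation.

101

Trace (7 dequeues):
  [1] u=0 | in 000 | out 111 | prev 100 | push {}
  [2] u=1 | in 000 | out 101 | prev 000 | push {}
  [3] u=2 | in 111 | out 101 | prev 000 | push {1}
  [4] u=3 | in 111 | out 111 | prev 000 | push {2}
  [5] u=4 | in 111 | out 111 | prev 100 | push {}
  [6] u=1 | in 101 | out 101 | ==
  [7] u=2 | in 111 | out 101 | ==

Converged values:
  [0] 111
  [1] 101
  [2] 101
  [3] 111
  [4] 111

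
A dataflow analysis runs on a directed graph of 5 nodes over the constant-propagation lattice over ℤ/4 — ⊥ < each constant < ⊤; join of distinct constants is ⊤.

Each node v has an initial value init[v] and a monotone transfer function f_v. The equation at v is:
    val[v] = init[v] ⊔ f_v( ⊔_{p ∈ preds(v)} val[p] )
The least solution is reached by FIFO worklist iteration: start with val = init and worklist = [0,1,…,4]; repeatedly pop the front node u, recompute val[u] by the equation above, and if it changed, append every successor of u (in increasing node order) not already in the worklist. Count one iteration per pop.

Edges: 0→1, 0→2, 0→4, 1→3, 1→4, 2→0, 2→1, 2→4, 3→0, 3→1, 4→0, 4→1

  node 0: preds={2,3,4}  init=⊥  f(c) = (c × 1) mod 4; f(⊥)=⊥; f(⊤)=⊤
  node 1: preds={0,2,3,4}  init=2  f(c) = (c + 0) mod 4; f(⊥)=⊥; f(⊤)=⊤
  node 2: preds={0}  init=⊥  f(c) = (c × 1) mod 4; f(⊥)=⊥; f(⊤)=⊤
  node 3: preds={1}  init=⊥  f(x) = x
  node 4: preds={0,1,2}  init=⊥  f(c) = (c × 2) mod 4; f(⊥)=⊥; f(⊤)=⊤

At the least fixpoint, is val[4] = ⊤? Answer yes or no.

yes

Iteration log — 12 steps:
  step 1. node 0  ⊔preds=⊥  new=⊥  stable
  step 2. node 1  ⊔preds=⊥  new=2  stable
  step 3. node 2  ⊔preds=⊥  new=⊥  stable
  step 4. node 3  ⊔preds=2  new=2  old=⊥  +wl: 0,1
  step 5. node 4  ⊔preds=2  new=0  old=⊥  +wl: 
  step 6. node 0  ⊔preds=⊤  new=⊤  old=⊥  +wl: 2,4
  step 7. node 1  ⊔preds=⊤  new=⊤  old=2  +wl: 3
  step 8. node 2  ⊔preds=⊤  new=⊤  old=⊥  +wl: 0,1
  step 9. node 4  ⊔preds=⊤  new=⊤  old=0  +wl: 
  step 10. node 3  ⊔preds=⊤  new=⊤  old=2  +wl: 
  step 11. node 0  ⊔preds=⊤  new=⊤  stable
  step 12. node 1  ⊔preds=⊤  new=⊤  stable

Least fixpoint reached:
  node 0: ⊤
  node 1: ⊤
  node 2: ⊤
  node 3: ⊤
  node 4: ⊤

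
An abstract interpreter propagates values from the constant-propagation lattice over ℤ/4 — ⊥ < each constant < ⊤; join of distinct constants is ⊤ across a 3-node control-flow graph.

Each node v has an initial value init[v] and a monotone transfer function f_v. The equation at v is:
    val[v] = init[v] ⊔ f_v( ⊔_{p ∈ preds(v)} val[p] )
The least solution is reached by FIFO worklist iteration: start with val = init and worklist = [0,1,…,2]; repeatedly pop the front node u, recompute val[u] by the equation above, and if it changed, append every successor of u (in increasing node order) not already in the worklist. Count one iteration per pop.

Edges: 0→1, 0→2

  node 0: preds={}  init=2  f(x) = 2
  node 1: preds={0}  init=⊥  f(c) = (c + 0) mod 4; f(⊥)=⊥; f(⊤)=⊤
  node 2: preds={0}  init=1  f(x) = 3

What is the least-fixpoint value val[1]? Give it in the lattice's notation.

2

Trace (3 dequeues):
  [1] u=0 | in ⊥ | out 2 | ==
  [2] u=1 | in 2 | out 2 | prev ⊥ | push {}
  [3] u=2 | in 2 | out ⊤ | prev 1 | push {}

Converged values:
  [0] 2
  [1] 2
  [2] ⊤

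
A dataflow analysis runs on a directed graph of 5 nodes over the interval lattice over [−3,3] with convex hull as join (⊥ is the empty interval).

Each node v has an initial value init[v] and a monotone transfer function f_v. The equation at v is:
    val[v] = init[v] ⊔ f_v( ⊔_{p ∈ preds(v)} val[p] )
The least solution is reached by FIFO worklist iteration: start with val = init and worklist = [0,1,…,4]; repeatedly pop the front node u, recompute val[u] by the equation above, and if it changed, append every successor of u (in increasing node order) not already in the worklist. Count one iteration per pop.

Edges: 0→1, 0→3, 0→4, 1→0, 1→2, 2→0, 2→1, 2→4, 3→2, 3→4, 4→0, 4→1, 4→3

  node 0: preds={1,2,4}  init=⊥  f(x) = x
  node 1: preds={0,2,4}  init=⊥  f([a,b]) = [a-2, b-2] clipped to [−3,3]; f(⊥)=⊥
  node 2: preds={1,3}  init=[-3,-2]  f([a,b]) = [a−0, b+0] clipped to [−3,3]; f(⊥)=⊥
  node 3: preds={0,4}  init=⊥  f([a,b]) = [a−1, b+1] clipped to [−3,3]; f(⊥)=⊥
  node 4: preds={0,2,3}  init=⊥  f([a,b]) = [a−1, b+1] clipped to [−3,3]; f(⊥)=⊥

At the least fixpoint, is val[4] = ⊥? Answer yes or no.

Iteration log — 22 steps:
  step 1. node 0  ⊔preds=[-3,-2]  new=[-3,-2]  old=⊥  +wl: 
  step 2. node 1  ⊔preds=[-3,-2]  new=[-3,-3]  old=⊥  +wl: 0
  step 3. node 2  ⊔preds=[-3,-3]  new=[-3,-2]  stable
  step 4. node 3  ⊔preds=[-3,-2]  new=[-3,-1]  old=⊥  +wl: 2
  step 5. node 4  ⊔preds=[-3,-1]  new=[-3,0]  old=⊥  +wl: 1,3
  step 6. node 0  ⊔preds=[-3,0]  new=[-3,0]  old=[-3,-2]  +wl: 4
  step 7. node 2  ⊔preds=[-3,-1]  new=[-3,-1]  old=[-3,-2]  +wl: 0
  step 8. node 1  ⊔preds=[-3,0]  new=[-3,-2]  old=[-3,-3]  +wl: 2
  step 9. node 3  ⊔preds=[-3,0]  new=[-3,1]  old=[-3,-1]  +wl: 
  step 10. node 4  ⊔preds=[-3,1]  new=[-3,2]  old=[-3,0]  +wl: 1,3
  step 11. node 0  ⊔preds=[-3,2]  new=[-3,2]  old=[-3,0]  +wl: 4
  step 12. node 2  ⊔preds=[-3,1]  new=[-3,1]  old=[-3,-1]  +wl: 0
  step 13. node 1  ⊔preds=[-3,2]  new=[-3,0]  old=[-3,-2]  +wl: 2
  step 14. node 3  ⊔preds=[-3,2]  new=[-3,3]  old=[-3,1]  +wl: 
  step 15. node 4  ⊔preds=[-3,3]  new=[-3,3]  old=[-3,2]  +wl: 1,3
  step 16. node 0  ⊔preds=[-3,3]  new=[-3,3]  old=[-3,2]  +wl: 4
  step 17. node 2  ⊔preds=[-3,3]  new=[-3,3]  old=[-3,1]  +wl: 0
  step 18. node 1  ⊔preds=[-3,3]  new=[-3,1]  old=[-3,0]  +wl: 2
  step 19. node 3  ⊔preds=[-3,3]  new=[-3,3]  stable
  step 20. node 4  ⊔preds=[-3,3]  new=[-3,3]  stable
  step 21. node 0  ⊔preds=[-3,3]  new=[-3,3]  stable
  step 22. node 2  ⊔preds=[-3,3]  new=[-3,3]  stable

Least fixpoint reached:
  node 0: [-3,3]
  node 1: [-3,1]
  node 2: [-3,3]
  node 3: [-3,3]
  node 4: [-3,3]

no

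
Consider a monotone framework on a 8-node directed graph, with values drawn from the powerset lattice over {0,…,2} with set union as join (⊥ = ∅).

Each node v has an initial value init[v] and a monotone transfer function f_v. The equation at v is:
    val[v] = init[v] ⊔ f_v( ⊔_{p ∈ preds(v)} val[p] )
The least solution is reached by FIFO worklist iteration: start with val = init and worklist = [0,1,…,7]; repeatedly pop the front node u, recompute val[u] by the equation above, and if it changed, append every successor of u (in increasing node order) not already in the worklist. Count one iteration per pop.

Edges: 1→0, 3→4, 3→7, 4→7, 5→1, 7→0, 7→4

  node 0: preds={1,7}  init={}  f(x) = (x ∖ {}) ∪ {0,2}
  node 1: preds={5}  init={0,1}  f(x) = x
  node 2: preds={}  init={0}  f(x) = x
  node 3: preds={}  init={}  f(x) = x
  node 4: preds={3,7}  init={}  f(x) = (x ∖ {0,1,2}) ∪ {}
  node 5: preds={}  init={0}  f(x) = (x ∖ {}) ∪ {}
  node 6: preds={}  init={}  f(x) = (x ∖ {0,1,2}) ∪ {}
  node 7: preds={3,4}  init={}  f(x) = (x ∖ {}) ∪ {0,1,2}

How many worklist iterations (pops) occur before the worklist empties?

Trace (10 dequeues):
  [1] u=0 | in {0,1} | out {0,1,2} | prev {} | push {}
  [2] u=1 | in {0} | out {0,1} | ==
  [3] u=2 | in {} | out {0} | ==
  [4] u=3 | in {} | out {} | ==
  [5] u=4 | in {} | out {} | ==
  [6] u=5 | in {} | out {0} | ==
  [7] u=6 | in {} | out {} | ==
  [8] u=7 | in {} | out {0,1,2} | prev {} | push {0,4}
  [9] u=0 | in {0,1,2} | out {0,1,2} | ==
  [10] u=4 | in {0,1,2} | out {} | ==

Converged values:
  [0] {0,1,2}
  [1] {0,1}
  [2] {0}
  [3] {}
  [4] {}
  [5] {0}
  [6] {}
  [7] {0,1,2}

10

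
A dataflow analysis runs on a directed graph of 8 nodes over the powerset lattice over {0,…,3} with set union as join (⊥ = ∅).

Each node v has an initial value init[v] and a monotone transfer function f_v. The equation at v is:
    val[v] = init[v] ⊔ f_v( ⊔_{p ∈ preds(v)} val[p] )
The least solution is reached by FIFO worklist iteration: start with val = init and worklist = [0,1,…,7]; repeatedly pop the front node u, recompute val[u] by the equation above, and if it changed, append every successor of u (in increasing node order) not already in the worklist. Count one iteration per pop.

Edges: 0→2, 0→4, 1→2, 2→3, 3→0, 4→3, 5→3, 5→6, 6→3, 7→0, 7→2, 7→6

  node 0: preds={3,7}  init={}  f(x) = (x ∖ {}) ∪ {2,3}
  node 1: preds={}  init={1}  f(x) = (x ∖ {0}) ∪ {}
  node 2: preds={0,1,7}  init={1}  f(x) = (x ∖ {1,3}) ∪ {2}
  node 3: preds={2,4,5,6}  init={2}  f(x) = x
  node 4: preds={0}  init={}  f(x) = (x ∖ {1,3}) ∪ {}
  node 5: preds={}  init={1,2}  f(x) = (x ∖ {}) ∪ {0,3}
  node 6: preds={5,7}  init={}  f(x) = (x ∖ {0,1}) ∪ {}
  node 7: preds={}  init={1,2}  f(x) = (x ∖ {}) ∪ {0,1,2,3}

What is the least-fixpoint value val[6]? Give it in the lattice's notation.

Iteration log — 15 steps:
  step 1. node 0  ⊔preds={1,2}  new={1,2,3}  old={}  +wl: 
  step 2. node 1  ⊔preds={}  new={1}  stable
  step 3. node 2  ⊔preds={1,2,3}  new={1,2}  old={1}  +wl: 
  step 4. node 3  ⊔preds={1,2}  new={1,2}  old={2}  +wl: 0
  step 5. node 4  ⊔preds={1,2,3}  new={2}  old={}  +wl: 3
  step 6. node 5  ⊔preds={}  new={0,1,2,3}  old={1,2}  +wl: 
  step 7. node 6  ⊔preds={0,1,2,3}  new={2,3}  old={}  +wl: 
  step 8. node 7  ⊔preds={}  new={0,1,2,3}  old={1,2}  +wl: 2,6
  step 9. node 0  ⊔preds={0,1,2,3}  new={0,1,2,3}  old={1,2,3}  +wl: 4
  step 10. node 3  ⊔preds={0,1,2,3}  new={0,1,2,3}  old={1,2}  +wl: 0
  step 11. node 2  ⊔preds={0,1,2,3}  new={0,1,2}  old={1,2}  +wl: 3
  step 12. node 6  ⊔preds={0,1,2,3}  new={2,3}  stable
  step 13. node 4  ⊔preds={0,1,2,3}  new={0,2}  old={2}  +wl: 
  step 14. node 0  ⊔preds={0,1,2,3}  new={0,1,2,3}  stable
  step 15. node 3  ⊔preds={0,1,2,3}  new={0,1,2,3}  stable

Least fixpoint reached:
  node 0: {0,1,2,3}
  node 1: {1}
  node 2: {0,1,2}
  node 3: {0,1,2,3}
  node 4: {0,2}
  node 5: {0,1,2,3}
  node 6: {2,3}
  node 7: {0,1,2,3}

{2,3}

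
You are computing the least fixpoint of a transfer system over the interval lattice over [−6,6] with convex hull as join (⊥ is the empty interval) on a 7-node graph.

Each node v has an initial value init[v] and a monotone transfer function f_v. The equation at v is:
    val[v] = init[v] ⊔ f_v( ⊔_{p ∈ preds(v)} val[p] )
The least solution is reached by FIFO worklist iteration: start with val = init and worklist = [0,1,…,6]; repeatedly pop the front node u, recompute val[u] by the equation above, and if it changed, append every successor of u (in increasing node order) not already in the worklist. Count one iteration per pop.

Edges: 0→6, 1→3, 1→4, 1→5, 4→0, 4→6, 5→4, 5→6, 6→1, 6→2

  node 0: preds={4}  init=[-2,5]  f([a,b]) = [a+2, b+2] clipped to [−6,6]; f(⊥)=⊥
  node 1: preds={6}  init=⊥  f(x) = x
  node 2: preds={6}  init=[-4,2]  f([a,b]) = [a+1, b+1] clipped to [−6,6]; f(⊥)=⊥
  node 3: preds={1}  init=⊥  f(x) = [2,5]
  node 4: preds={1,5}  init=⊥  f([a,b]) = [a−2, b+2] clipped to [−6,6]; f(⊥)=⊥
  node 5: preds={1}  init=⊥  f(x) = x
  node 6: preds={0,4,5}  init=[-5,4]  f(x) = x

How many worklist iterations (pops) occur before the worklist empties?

17

Worklist (17 pops):
  #1 pop 0: in=⊥ → [-2,5] (no change)
  #2 pop 1: in=[-5,4] → [-5,4] (was ⊥); enqueue []
  #3 pop 2: in=[-5,4] → [-4,5] (was [-4,2]); enqueue []
  #4 pop 3: in=[-5,4] → [2,5] (was ⊥); enqueue []
  #5 pop 4: in=[-5,4] → [-6,6] (was ⊥); enqueue [0]
  #6 pop 5: in=[-5,4] → [-5,4] (was ⊥); enqueue [4]
  #7 pop 6: in=[-6,6] → [-6,6] (was [-5,4]); enqueue [1,2]
  #8 pop 0: in=[-6,6] → [-4,6] (was [-2,5]); enqueue [6]
  #9 pop 4: in=[-5,4] → [-6,6] (no change)
  #10 pop 1: in=[-6,6] → [-6,6] (was [-5,4]); enqueue [3,4,5]
  #11 pop 2: in=[-6,6] → [-5,6] (was [-4,5]); enqueue []
  #12 pop 6: in=[-6,6] → [-6,6] (no change)
  #13 pop 3: in=[-6,6] → [2,5] (no change)
  #14 pop 4: in=[-6,6] → [-6,6] (no change)
  #15 pop 5: in=[-6,6] → [-6,6] (was [-5,4]); enqueue [4,6]
  #16 pop 4: in=[-6,6] → [-6,6] (no change)
  #17 pop 6: in=[-6,6] → [-6,6] (no change)

Fixpoint:
  val[0] = [-4,6]
  val[1] = [-6,6]
  val[2] = [-5,6]
  val[3] = [2,5]
  val[4] = [-6,6]
  val[5] = [-6,6]
  val[6] = [-6,6]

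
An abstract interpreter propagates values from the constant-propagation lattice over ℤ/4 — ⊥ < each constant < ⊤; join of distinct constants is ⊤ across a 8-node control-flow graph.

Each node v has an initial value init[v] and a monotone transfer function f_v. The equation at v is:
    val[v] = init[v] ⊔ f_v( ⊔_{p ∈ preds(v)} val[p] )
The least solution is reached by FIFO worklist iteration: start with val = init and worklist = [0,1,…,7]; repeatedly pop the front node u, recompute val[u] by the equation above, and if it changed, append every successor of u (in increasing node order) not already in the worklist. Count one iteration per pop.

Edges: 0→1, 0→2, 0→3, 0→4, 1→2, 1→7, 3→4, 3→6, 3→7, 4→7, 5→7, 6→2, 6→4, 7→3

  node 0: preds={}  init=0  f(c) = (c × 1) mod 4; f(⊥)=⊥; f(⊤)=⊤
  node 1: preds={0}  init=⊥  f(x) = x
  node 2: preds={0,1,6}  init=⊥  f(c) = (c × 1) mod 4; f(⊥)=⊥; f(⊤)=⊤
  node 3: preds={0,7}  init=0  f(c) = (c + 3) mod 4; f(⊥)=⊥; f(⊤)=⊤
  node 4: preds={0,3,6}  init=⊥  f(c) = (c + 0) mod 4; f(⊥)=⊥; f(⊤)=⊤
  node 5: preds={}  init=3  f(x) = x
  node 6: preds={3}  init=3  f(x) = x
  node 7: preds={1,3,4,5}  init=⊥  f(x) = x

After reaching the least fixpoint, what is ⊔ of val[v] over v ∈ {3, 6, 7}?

⊤

Iteration log — 11 steps:
  step 1. node 0  ⊔preds=⊥  new=0  stable
  step 2. node 1  ⊔preds=0  new=0  old=⊥  +wl: 
  step 3. node 2  ⊔preds=⊤  new=⊤  old=⊥  +wl: 
  step 4. node 3  ⊔preds=0  new=⊤  old=0  +wl: 
  step 5. node 4  ⊔preds=⊤  new=⊤  old=⊥  +wl: 
  step 6. node 5  ⊔preds=⊥  new=3  stable
  step 7. node 6  ⊔preds=⊤  new=⊤  old=3  +wl: 2,4
  step 8. node 7  ⊔preds=⊤  new=⊤  old=⊥  +wl: 3
  step 9. node 2  ⊔preds=⊤  new=⊤  stable
  step 10. node 4  ⊔preds=⊤  new=⊤  stable
  step 11. node 3  ⊔preds=⊤  new=⊤  stable

Least fixpoint reached:
  node 0: 0
  node 1: 0
  node 2: ⊤
  node 3: ⊤
  node 4: ⊤
  node 5: 3
  node 6: ⊤
  node 7: ⊤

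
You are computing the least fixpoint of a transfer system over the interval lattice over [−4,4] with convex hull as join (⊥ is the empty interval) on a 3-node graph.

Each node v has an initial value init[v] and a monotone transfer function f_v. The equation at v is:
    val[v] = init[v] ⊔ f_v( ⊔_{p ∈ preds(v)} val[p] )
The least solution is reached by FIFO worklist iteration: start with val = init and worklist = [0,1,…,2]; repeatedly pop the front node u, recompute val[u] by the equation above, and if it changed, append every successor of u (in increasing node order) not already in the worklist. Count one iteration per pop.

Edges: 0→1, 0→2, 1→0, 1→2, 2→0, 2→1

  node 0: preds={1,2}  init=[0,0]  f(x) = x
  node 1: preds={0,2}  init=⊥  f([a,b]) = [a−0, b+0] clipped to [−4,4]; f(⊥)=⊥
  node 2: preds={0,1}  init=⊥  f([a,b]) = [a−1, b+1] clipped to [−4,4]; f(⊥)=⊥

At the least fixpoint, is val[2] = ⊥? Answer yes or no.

no

Worklist (16 pops):
  #1 pop 0: in=⊥ → [0,0] (no change)
  #2 pop 1: in=[0,0] → [0,0] (was ⊥); enqueue [0]
  #3 pop 2: in=[0,0] → [-1,1] (was ⊥); enqueue [1]
  #4 pop 0: in=[-1,1] → [-1,1] (was [0,0]); enqueue [2]
  #5 pop 1: in=[-1,1] → [-1,1] (was [0,0]); enqueue [0]
  #6 pop 2: in=[-1,1] → [-2,2] (was [-1,1]); enqueue [1]
  #7 pop 0: in=[-2,2] → [-2,2] (was [-1,1]); enqueue [2]
  #8 pop 1: in=[-2,2] → [-2,2] (was [-1,1]); enqueue [0]
  #9 pop 2: in=[-2,2] → [-3,3] (was [-2,2]); enqueue [1]
  #10 pop 0: in=[-3,3] → [-3,3] (was [-2,2]); enqueue [2]
  #11 pop 1: in=[-3,3] → [-3,3] (was [-2,2]); enqueue [0]
  #12 pop 2: in=[-3,3] → [-4,4] (was [-3,3]); enqueue [1]
  #13 pop 0: in=[-4,4] → [-4,4] (was [-3,3]); enqueue [2]
  #14 pop 1: in=[-4,4] → [-4,4] (was [-3,3]); enqueue [0]
  #15 pop 2: in=[-4,4] → [-4,4] (no change)
  #16 pop 0: in=[-4,4] → [-4,4] (no change)

Fixpoint:
  val[0] = [-4,4]
  val[1] = [-4,4]
  val[2] = [-4,4]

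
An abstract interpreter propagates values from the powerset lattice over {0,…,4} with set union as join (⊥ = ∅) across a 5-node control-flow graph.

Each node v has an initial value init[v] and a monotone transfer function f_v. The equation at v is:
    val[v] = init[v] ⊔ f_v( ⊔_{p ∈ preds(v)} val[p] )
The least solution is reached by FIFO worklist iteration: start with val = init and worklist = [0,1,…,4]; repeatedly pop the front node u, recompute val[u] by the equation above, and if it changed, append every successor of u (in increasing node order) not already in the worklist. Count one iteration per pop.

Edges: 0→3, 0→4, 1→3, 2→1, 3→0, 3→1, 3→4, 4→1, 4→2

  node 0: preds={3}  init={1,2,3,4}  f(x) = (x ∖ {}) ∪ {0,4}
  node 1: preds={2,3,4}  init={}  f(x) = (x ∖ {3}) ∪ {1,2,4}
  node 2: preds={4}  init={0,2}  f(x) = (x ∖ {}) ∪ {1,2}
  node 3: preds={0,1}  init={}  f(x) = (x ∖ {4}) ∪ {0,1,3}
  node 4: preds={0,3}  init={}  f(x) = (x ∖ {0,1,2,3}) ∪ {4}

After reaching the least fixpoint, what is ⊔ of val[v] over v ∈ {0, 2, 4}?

{0,1,2,3,4}

Iteration log — 9 steps:
  step 1. node 0  ⊔preds={}  new={0,1,2,3,4}  old={1,2,3,4}  +wl: 
  step 2. node 1  ⊔preds={0,2}  new={0,1,2,4}  old={}  +wl: 
  step 3. node 2  ⊔preds={}  new={0,1,2}  old={0,2}  +wl: 1
  step 4. node 3  ⊔preds={0,1,2,3,4}  new={0,1,2,3}  old={}  +wl: 0
  step 5. node 4  ⊔preds={0,1,2,3,4}  new={4}  old={}  +wl: 2
  step 6. node 1  ⊔preds={0,1,2,3,4}  new={0,1,2,4}  stable
  step 7. node 0  ⊔preds={0,1,2,3}  new={0,1,2,3,4}  stable
  step 8. node 2  ⊔preds={4}  new={0,1,2,4}  old={0,1,2}  +wl: 1
  step 9. node 1  ⊔preds={0,1,2,3,4}  new={0,1,2,4}  stable

Least fixpoint reached:
  node 0: {0,1,2,3,4}
  node 1: {0,1,2,4}
  node 2: {0,1,2,4}
  node 3: {0,1,2,3}
  node 4: {4}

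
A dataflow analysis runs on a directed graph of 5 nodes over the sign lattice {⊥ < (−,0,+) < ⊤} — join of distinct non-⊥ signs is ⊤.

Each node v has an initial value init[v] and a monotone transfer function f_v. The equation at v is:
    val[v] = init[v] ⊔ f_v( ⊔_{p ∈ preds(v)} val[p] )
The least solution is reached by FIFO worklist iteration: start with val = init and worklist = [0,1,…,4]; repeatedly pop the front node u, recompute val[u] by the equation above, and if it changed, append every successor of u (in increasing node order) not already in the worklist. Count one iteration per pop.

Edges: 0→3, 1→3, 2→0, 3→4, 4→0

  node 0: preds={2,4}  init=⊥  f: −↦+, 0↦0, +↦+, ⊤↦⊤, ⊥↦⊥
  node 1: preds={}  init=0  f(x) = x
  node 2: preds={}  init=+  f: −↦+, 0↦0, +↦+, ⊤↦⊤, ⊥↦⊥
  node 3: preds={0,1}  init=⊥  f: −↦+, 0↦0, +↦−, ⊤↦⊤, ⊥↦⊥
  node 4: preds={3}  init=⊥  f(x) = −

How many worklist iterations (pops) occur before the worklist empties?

Trace (7 dequeues):
  [1] u=0 | in + | out + | prev ⊥ | push {}
  [2] u=1 | in ⊥ | out 0 | ==
  [3] u=2 | in ⊥ | out + | ==
  [4] u=3 | in ⊤ | out ⊤ | prev ⊥ | push {}
  [5] u=4 | in ⊤ | out − | prev ⊥ | push {0}
  [6] u=0 | in ⊤ | out ⊤ | prev + | push {3}
  [7] u=3 | in ⊤ | out ⊤ | ==

Converged values:
  [0] ⊤
  [1] 0
  [2] +
  [3] ⊤
  [4] −

7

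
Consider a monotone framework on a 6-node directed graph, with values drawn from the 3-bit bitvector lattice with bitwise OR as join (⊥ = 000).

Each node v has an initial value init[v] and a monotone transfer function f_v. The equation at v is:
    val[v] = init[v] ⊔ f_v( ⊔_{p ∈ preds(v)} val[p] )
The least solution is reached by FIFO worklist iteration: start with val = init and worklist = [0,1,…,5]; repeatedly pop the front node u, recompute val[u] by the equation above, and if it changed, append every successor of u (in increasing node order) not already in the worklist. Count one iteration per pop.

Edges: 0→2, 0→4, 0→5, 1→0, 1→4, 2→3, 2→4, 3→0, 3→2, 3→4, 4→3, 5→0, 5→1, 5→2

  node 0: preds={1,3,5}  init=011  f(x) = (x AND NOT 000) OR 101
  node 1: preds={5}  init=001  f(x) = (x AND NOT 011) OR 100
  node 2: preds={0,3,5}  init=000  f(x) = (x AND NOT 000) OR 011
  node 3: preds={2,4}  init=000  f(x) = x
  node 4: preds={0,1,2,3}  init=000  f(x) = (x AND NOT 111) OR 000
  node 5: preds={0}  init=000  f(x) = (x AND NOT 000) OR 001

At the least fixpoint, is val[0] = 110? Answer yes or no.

Trace (9 dequeues):
  [1] u=0 | in 001 | out 111 | prev 011 | push {}
  [2] u=1 | in 000 | out 101 | prev 001 | push {0}
  [3] u=2 | in 111 | out 111 | prev 000 | push {}
  [4] u=3 | in 111 | out 111 | prev 000 | push {2}
  [5] u=4 | in 111 | out 000 | ==
  [6] u=5 | in 111 | out 111 | prev 000 | push {1}
  [7] u=0 | in 111 | out 111 | ==
  [8] u=2 | in 111 | out 111 | ==
  [9] u=1 | in 111 | out 101 | ==

Converged values:
  [0] 111
  [1] 101
  [2] 111
  [3] 111
  [4] 000
  [5] 111

no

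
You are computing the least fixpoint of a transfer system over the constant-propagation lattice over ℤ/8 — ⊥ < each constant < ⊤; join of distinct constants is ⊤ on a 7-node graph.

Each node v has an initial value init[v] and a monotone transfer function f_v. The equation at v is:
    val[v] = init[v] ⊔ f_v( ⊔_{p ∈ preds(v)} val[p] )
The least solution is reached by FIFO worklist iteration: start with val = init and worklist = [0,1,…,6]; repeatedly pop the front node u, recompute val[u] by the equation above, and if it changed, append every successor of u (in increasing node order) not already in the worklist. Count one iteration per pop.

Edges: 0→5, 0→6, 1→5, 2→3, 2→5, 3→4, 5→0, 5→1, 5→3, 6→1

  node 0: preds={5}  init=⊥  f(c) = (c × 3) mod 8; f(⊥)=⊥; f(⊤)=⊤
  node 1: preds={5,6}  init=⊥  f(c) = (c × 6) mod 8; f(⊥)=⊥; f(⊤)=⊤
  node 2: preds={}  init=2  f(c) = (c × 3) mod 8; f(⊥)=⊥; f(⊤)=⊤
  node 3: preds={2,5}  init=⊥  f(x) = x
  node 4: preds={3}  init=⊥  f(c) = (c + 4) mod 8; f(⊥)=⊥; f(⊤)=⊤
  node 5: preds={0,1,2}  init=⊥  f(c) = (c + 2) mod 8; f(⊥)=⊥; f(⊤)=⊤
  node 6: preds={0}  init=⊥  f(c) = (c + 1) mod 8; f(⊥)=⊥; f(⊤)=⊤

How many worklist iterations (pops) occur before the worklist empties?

19

Worklist (19 pops):
  #1 pop 0: in=⊥ → ⊥ (no change)
  #2 pop 1: in=⊥ → ⊥ (no change)
  #3 pop 2: in=⊥ → 2 (no change)
  #4 pop 3: in=2 → 2 (was ⊥); enqueue []
  #5 pop 4: in=2 → 6 (was ⊥); enqueue []
  #6 pop 5: in=2 → 4 (was ⊥); enqueue [0,1,3]
  #7 pop 6: in=⊥ → ⊥ (no change)
  #8 pop 0: in=4 → 4 (was ⊥); enqueue [5,6]
  #9 pop 1: in=4 → 0 (was ⊥); enqueue []
  #10 pop 3: in=⊤ → ⊤ (was 2); enqueue [4]
  #11 pop 5: in=⊤ → ⊤ (was 4); enqueue [0,1,3]
  #12 pop 6: in=4 → 5 (was ⊥); enqueue []
  #13 pop 4: in=⊤ → ⊤ (was 6); enqueue []
  #14 pop 0: in=⊤ → ⊤ (was 4); enqueue [5,6]
  #15 pop 1: in=⊤ → ⊤ (was 0); enqueue []
  #16 pop 3: in=⊤ → ⊤ (no change)
  #17 pop 5: in=⊤ → ⊤ (no change)
  #18 pop 6: in=⊤ → ⊤ (was 5); enqueue [1]
  #19 pop 1: in=⊤ → ⊤ (no change)

Fixpoint:
  val[0] = ⊤
  val[1] = ⊤
  val[2] = 2
  val[3] = ⊤
  val[4] = ⊤
  val[5] = ⊤
  val[6] = ⊤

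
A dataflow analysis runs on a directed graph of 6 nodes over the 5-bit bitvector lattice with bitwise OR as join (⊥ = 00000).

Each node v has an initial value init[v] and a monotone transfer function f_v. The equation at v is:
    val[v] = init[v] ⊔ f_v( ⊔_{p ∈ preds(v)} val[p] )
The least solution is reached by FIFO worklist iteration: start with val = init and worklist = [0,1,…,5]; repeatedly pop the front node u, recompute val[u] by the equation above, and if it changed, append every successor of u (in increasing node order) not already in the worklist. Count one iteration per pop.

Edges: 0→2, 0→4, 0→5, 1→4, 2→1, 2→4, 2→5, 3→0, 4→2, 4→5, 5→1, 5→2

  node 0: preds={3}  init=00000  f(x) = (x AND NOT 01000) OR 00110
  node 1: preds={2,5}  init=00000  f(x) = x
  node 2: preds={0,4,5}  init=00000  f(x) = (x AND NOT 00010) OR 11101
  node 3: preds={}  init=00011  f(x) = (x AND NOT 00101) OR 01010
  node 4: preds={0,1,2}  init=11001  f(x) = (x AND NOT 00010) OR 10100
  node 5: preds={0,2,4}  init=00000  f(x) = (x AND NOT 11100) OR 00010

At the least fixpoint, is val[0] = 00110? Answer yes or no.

Iteration log — 10 steps:
  step 1. node 0  ⊔preds=00011  new=00111  old=00000  +wl: 
  step 2. node 1  ⊔preds=00000  new=00000  stable
  step 3. node 2  ⊔preds=11111  new=11101  old=00000  +wl: 1
  step 4. node 3  ⊔preds=00000  new=01011  old=00011  +wl: 0
  step 5. node 4  ⊔preds=11111  new=11101  old=11001  +wl: 2
  step 6. node 5  ⊔preds=11111  new=00011  old=00000  +wl: 
  step 7. node 1  ⊔preds=11111  new=11111  old=00000  +wl: 4
  step 8. node 0  ⊔preds=01011  new=00111  stable
  step 9. node 2  ⊔preds=11111  new=11101  stable
  step 10. node 4  ⊔preds=11111  new=11101  stable

Least fixpoint reached:
  node 0: 00111
  node 1: 11111
  node 2: 11101
  node 3: 01011
  node 4: 11101
  node 5: 00011

no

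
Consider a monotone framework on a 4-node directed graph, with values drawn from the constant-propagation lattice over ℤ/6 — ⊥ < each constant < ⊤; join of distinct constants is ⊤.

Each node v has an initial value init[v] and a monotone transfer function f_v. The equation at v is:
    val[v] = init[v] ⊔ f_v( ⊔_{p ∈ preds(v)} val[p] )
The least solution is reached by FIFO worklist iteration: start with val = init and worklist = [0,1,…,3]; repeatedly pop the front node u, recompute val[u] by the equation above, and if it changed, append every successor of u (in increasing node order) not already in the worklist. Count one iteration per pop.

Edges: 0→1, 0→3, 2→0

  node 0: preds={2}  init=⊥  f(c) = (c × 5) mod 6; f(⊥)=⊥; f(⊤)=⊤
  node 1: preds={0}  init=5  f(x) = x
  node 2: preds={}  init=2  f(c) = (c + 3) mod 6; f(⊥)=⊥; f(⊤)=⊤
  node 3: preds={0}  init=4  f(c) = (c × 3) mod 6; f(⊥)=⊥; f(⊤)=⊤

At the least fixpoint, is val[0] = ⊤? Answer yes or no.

no

Worklist (4 pops):
  #1 pop 0: in=2 → 4 (was ⊥); enqueue []
  #2 pop 1: in=4 → ⊤ (was 5); enqueue []
  #3 pop 2: in=⊥ → 2 (no change)
  #4 pop 3: in=4 → ⊤ (was 4); enqueue []

Fixpoint:
  val[0] = 4
  val[1] = ⊤
  val[2] = 2
  val[3] = ⊤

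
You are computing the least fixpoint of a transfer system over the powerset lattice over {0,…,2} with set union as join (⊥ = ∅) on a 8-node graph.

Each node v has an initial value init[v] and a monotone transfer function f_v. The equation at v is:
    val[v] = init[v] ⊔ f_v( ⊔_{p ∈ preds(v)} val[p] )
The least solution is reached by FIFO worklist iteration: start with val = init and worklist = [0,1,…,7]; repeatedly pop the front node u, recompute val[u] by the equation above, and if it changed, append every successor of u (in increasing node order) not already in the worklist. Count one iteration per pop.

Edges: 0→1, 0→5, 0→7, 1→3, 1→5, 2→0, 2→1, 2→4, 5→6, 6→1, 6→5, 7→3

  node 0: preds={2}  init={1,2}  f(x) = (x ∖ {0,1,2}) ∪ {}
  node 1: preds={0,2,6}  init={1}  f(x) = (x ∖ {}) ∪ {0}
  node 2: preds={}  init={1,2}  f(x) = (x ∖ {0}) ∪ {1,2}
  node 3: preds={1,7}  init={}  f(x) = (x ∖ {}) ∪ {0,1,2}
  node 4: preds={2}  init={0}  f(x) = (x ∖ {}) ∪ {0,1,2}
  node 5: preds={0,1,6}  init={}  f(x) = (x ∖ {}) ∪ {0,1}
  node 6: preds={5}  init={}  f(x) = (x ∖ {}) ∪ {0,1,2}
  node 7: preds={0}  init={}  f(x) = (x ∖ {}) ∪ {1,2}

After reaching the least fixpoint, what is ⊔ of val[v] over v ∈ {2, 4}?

{0,1,2}

Iteration log — 11 steps:
  step 1. node 0  ⊔preds={1,2}  new={1,2}  stable
  step 2. node 1  ⊔preds={1,2}  new={0,1,2}  old={1}  +wl: 
  step 3. node 2  ⊔preds={}  new={1,2}  stable
  step 4. node 3  ⊔preds={0,1,2}  new={0,1,2}  old={}  +wl: 
  step 5. node 4  ⊔preds={1,2}  new={0,1,2}  old={0}  +wl: 
  step 6. node 5  ⊔preds={0,1,2}  new={0,1,2}  old={}  +wl: 
  step 7. node 6  ⊔preds={0,1,2}  new={0,1,2}  old={}  +wl: 1,5
  step 8. node 7  ⊔preds={1,2}  new={1,2}  old={}  +wl: 3
  step 9. node 1  ⊔preds={0,1,2}  new={0,1,2}  stable
  step 10. node 5  ⊔preds={0,1,2}  new={0,1,2}  stable
  step 11. node 3  ⊔preds={0,1,2}  new={0,1,2}  stable

Least fixpoint reached:
  node 0: {1,2}
  node 1: {0,1,2}
  node 2: {1,2}
  node 3: {0,1,2}
  node 4: {0,1,2}
  node 5: {0,1,2}
  node 6: {0,1,2}
  node 7: {1,2}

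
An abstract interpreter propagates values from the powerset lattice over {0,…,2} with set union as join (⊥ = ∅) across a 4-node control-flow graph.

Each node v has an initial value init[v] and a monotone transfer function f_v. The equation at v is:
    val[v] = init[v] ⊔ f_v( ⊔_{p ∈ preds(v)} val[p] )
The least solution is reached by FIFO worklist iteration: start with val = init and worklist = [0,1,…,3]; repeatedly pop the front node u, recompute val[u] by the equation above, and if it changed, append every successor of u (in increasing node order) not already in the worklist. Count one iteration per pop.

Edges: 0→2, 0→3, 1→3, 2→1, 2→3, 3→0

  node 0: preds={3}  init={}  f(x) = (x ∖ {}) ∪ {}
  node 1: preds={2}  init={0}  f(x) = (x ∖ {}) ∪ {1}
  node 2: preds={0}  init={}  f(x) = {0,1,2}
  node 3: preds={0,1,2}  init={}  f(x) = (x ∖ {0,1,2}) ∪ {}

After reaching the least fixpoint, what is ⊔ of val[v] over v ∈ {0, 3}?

Worklist (6 pops):
  #1 pop 0: in={} → {} (no change)
  #2 pop 1: in={} → {0,1} (was {0}); enqueue []
  #3 pop 2: in={} → {0,1,2} (was {}); enqueue [1]
  #4 pop 3: in={0,1,2} → {} (no change)
  #5 pop 1: in={0,1,2} → {0,1,2} (was {0,1}); enqueue [3]
  #6 pop 3: in={0,1,2} → {} (no change)

Fixpoint:
  val[0] = {}
  val[1] = {0,1,2}
  val[2] = {0,1,2}
  val[3] = {}

{}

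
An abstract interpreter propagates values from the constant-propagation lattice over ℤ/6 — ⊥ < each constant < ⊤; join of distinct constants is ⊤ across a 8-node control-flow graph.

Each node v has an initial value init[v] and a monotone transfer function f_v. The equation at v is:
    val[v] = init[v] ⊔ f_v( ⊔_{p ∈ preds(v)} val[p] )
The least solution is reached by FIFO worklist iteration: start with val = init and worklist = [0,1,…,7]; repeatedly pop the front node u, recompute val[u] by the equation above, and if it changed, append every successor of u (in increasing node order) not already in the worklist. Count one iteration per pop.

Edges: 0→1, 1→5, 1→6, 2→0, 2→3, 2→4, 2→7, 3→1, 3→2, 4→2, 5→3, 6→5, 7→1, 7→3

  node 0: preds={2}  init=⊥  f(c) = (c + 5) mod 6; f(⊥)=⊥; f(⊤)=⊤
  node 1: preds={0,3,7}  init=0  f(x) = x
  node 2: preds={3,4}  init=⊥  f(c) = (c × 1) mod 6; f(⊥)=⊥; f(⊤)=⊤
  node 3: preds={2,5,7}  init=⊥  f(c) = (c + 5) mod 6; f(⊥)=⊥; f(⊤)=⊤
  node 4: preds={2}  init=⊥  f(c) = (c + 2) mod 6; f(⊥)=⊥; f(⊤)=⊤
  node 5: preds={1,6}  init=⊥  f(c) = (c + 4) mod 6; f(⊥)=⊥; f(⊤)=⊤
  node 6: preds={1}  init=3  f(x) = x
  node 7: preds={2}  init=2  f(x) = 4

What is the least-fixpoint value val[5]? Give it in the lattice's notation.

⊤

Trace (23 dequeues):
  [1] u=0 | in ⊥ | out ⊥ | ==
  [2] u=1 | in 2 | out ⊤ | prev 0 | push {}
  [3] u=2 | in ⊥ | out ⊥ | ==
  [4] u=3 | in 2 | out 1 | prev ⊥ | push {1,2}
  [5] u=4 | in ⊥ | out ⊥ | ==
  [6] u=5 | in ⊤ | out ⊤ | prev ⊥ | push {3}
  [7] u=6 | in ⊤ | out ⊤ | prev 3 | push {5}
  [8] u=7 | in ⊥ | out ⊤ | prev 2 | push {}
  [9] u=1 | in ⊤ | out ⊤ | ==
  [10] u=2 | in 1 | out 1 | prev ⊥ | push {0,4,7}
  [11] u=3 | in ⊤ | out ⊤ | prev 1 | push {1,2}
  [12] u=5 | in ⊤ | out ⊤ | ==
  [13] u=0 | in 1 | out 0 | prev ⊥ | push {}
  [14] u=4 | in 1 | out 3 | prev ⊥ | push {}
  [15] u=7 | in 1 | out ⊤ | ==
  [16] u=1 | in ⊤ | out ⊤ | ==
  [17] u=2 | in ⊤ | out ⊤ | prev 1 | push {0,3,4,7}
  [18] u=0 | in ⊤ | out ⊤ | prev 0 | push {1}
  [19] u=3 | in ⊤ | out ⊤ | ==
  [20] u=4 | in ⊤ | out ⊤ | prev 3 | push {2}
  [21] u=7 | in ⊤ | out ⊤ | ==
  [22] u=1 | in ⊤ | out ⊤ | ==
  [23] u=2 | in ⊤ | out ⊤ | ==

Converged values:
  [0] ⊤
  [1] ⊤
  [2] ⊤
  [3] ⊤
  [4] ⊤
  [5] ⊤
  [6] ⊤
  [7] ⊤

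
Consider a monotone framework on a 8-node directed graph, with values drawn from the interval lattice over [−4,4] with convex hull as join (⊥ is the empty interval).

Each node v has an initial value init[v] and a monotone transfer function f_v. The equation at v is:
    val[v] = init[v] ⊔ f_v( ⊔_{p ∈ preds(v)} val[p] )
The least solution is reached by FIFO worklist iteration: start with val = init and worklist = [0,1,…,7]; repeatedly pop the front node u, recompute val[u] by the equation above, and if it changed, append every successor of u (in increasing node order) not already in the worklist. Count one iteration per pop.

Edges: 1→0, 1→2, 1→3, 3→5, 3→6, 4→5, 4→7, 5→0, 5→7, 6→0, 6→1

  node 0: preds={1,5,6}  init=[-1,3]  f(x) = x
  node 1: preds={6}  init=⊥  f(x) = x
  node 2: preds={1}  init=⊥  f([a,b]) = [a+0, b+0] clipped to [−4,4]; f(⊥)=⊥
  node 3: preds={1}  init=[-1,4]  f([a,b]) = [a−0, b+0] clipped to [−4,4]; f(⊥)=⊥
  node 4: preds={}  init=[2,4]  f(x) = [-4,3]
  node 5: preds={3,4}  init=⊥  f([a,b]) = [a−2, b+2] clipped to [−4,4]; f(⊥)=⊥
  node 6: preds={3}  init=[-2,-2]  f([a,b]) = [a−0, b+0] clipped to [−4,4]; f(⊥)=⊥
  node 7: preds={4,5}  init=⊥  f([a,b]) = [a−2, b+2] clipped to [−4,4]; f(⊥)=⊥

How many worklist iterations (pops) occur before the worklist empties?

Iteration log — 13 steps:
  step 1. node 0  ⊔preds=[-2,-2]  new=[-2,3]  old=[-1,3]  +wl: 
  step 2. node 1  ⊔preds=[-2,-2]  new=[-2,-2]  old=⊥  +wl: 0
  step 3. node 2  ⊔preds=[-2,-2]  new=[-2,-2]  old=⊥  +wl: 
  step 4. node 3  ⊔preds=[-2,-2]  new=[-2,4]  old=[-1,4]  +wl: 
  step 5. node 4  ⊔preds=⊥  new=[-4,4]  old=[2,4]  +wl: 
  step 6. node 5  ⊔preds=[-4,4]  new=[-4,4]  old=⊥  +wl: 
  step 7. node 6  ⊔preds=[-2,4]  new=[-2,4]  old=[-2,-2]  +wl: 1
  step 8. node 7  ⊔preds=[-4,4]  new=[-4,4]  old=⊥  +wl: 
  step 9. node 0  ⊔preds=[-4,4]  new=[-4,4]  old=[-2,3]  +wl: 
  step 10. node 1  ⊔preds=[-2,4]  new=[-2,4]  old=[-2,-2]  +wl: 0,2,3
  step 11. node 0  ⊔preds=[-4,4]  new=[-4,4]  stable
  step 12. node 2  ⊔preds=[-2,4]  new=[-2,4]  old=[-2,-2]  +wl: 
  step 13. node 3  ⊔preds=[-2,4]  new=[-2,4]  stable

Least fixpoint reached:
  node 0: [-4,4]
  node 1: [-2,4]
  node 2: [-2,4]
  node 3: [-2,4]
  node 4: [-4,4]
  node 5: [-4,4]
  node 6: [-2,4]
  node 7: [-4,4]

13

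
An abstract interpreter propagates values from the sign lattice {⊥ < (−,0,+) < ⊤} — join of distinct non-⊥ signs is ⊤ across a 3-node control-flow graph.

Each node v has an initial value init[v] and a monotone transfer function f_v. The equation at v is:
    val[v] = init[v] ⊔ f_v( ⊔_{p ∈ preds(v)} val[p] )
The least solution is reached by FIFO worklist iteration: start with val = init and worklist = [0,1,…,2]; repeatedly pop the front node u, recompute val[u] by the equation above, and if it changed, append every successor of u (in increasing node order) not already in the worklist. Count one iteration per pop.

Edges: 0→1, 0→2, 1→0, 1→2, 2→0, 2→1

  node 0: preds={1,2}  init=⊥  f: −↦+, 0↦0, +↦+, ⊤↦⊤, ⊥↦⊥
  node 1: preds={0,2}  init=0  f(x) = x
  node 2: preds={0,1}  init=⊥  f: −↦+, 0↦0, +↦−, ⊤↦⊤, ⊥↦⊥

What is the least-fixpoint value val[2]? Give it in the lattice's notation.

0

Trace (5 dequeues):
  [1] u=0 | in 0 | out 0 | prev ⊥ | push {}
  [2] u=1 | in 0 | out 0 | ==
  [3] u=2 | in 0 | out 0 | prev ⊥ | push {0,1}
  [4] u=0 | in 0 | out 0 | ==
  [5] u=1 | in 0 | out 0 | ==

Converged values:
  [0] 0
  [1] 0
  [2] 0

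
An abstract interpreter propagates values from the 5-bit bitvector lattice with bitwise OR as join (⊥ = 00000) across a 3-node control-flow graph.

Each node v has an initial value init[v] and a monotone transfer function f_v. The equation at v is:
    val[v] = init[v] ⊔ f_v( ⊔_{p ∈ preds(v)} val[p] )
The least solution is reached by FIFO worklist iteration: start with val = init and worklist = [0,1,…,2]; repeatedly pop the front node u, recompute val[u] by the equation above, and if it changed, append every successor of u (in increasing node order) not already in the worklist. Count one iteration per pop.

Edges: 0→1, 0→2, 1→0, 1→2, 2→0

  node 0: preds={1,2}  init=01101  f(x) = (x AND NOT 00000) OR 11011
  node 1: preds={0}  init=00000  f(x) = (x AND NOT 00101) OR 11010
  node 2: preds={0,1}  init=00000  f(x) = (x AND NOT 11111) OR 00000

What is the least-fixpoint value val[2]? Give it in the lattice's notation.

00000

Iteration log — 4 steps:
  step 1. node 0  ⊔preds=00000  new=11111  old=01101  +wl: 
  step 2. node 1  ⊔preds=11111  new=11010  old=00000  +wl: 0
  step 3. node 2  ⊔preds=11111  new=00000  stable
  step 4. node 0  ⊔preds=11010  new=11111  stable

Least fixpoint reached:
  node 0: 11111
  node 1: 11010
  node 2: 00000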